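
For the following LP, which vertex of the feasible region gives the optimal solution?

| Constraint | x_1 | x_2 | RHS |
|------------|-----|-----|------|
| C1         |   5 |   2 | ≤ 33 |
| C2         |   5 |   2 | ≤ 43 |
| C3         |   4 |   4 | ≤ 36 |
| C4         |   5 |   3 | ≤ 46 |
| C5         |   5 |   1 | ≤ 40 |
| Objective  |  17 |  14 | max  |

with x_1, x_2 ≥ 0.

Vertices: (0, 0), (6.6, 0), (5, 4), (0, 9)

Evaluate the objective at each vertex of the feasible region:
  z(0, 0) = 0
  z(6.6, 0) = 112.2
  z(5, 4) = 141  ←
  z(0, 9) = 126
The maximum is at x_1 = 5, x_2 = 4.

(5, 4)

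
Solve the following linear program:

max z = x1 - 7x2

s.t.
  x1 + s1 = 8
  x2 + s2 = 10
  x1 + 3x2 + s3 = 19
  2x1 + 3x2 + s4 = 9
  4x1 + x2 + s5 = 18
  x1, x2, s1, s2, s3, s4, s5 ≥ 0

Evaluate the objective at each vertex of the feasible region:
  z(0, 0) = 0
  z(4.5, 0) = 4.5  ←
  z(0, 3) = -21
The maximum is at x1 = 4.5, x2 = 0.

x1 = 4.5, x2 = 0, z = 4.5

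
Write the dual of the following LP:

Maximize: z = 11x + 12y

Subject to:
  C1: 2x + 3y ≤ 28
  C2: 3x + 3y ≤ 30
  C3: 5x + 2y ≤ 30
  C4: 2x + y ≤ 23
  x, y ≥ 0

Primal max cᵀx s.t. Ax ≤ b, x ≥ 0  →  Dual min bᵀy s.t. Aᵀy ≥ c, y ≥ 0.

Minimize: z = 28y1 + 30y2 + 30y3 + 23y4

Subject to:
  2y1 + 3y2 + 5y3 + 2y4 ≥ 11
  3y1 + 3y2 + 2y3 + y4 ≥ 12
  y1, y2, y3, y4 ≥ 0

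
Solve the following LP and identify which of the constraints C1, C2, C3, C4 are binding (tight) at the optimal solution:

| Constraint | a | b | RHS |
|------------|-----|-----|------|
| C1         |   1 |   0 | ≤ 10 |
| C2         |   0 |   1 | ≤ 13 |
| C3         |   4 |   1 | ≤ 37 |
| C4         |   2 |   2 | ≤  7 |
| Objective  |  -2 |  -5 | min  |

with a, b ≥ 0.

At a = 0, b = 3.5, compute slack b - a·x for each constraint:
  C1: 10 − 0 = 10  (slack)
  C2: 13 − 3.5 = 9.5  (slack)
  C3: 37 − 3.5 = 33.5  (slack)
  C4: 7 − 7 = 0  (binding)

Optimal: a = 0, b = 3.5
Binding: C4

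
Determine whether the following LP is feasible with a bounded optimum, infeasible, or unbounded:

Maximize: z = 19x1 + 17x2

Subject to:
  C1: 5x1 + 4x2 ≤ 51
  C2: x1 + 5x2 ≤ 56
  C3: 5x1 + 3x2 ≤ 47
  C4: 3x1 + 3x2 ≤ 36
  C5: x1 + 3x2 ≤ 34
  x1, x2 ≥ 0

Feasible with a bounded optimal solution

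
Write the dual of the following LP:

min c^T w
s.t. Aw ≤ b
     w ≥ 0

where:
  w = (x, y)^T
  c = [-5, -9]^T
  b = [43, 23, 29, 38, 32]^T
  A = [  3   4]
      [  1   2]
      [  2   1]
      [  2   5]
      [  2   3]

Primal min cᵀx s.t. Ax ≤ b, x ≥ 0  →  Dual max −bᵀy s.t. Aᵀy ≥ −c, y ≥ 0.

Maximize: z = -43y1 - 23y2 - 29y3 - 38y4 - 32y5

Subject to:
  3y1 + y2 + 2y3 + 2y4 + 2y5 ≥ 5
  4y1 + 2y2 + y3 + 5y4 + 3y5 ≥ 9
  y1, y2, y3, y4, y5 ≥ 0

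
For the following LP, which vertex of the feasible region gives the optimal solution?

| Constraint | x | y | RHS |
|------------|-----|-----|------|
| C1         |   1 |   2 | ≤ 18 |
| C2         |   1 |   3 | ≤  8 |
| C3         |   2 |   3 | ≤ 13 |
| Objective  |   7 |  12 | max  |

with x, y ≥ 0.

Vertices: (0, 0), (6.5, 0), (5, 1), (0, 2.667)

Evaluate the objective at each vertex of the feasible region:
  z(0, 0) = 0
  z(6.5, 0) = 45.5
  z(5, 1) = 47  ←
  z(0, 2.667) = 32
The maximum is at x = 5, y = 1.

(5, 1)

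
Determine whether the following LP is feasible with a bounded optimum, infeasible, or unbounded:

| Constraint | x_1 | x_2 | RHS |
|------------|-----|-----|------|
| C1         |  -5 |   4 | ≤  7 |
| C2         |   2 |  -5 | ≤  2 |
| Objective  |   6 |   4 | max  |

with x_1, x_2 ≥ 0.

Unbounded (objective can increase without bound)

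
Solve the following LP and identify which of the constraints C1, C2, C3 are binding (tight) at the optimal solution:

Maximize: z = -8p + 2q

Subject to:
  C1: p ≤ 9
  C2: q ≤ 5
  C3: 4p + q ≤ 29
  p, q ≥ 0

At p = 0, q = 5, compute slack b - a·x for each constraint:
  C1: 9 − 0 = 9  (slack)
  C2: 5 − 5 = 0  (binding)
  C3: 29 − 5 = 24  (slack)

Optimal: p = 0, q = 5
Binding: C2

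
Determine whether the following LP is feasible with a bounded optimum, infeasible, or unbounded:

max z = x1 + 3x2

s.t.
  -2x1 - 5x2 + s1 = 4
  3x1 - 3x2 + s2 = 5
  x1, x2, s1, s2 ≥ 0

Unbounded (objective can increase without bound)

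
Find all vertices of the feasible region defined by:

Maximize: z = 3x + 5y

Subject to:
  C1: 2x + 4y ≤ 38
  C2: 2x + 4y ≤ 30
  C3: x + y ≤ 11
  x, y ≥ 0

(0, 0), (11, 0), (7, 4), (0, 7.5)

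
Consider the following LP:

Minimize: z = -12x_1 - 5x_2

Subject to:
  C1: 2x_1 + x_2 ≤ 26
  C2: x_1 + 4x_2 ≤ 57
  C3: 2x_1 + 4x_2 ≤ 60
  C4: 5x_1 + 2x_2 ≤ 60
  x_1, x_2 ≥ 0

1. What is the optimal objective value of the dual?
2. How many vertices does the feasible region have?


1. -146
2. 6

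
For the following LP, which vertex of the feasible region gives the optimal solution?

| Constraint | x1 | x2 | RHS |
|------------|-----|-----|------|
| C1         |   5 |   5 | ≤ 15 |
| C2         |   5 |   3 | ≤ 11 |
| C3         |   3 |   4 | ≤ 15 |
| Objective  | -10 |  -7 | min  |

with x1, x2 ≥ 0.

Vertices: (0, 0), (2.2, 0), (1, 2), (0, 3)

Evaluate the objective at each vertex of the feasible region:
  z(0, 0) = 0
  z(2.2, 0) = -22
  z(1, 2) = -24  ←
  z(0, 3) = -21
The minimum is at x1 = 1, x2 = 2.

(1, 2)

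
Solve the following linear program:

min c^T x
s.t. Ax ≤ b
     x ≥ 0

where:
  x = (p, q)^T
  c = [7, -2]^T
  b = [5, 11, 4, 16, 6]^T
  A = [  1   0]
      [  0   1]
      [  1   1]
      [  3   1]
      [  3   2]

Evaluate the objective at each vertex of the feasible region:
  z(0, 0) = 0
  z(2, 0) = 14
  z(0, 3) = -6  ←
The minimum is at p = 0, q = 3.

p = 0, q = 3, z = -6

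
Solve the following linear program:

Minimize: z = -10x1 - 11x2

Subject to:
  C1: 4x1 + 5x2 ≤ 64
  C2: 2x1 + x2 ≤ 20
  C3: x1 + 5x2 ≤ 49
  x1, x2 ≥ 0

Evaluate the objective at each vertex of the feasible region:
  z(0, 0) = 0
  z(10, 0) = -100
  z(6, 8) = -148  ←
  z(5, 8.8) = -146.8
  z(0, 9.8) = -107.8
The minimum is at x1 = 6, x2 = 8.

x1 = 6, x2 = 8, z = -148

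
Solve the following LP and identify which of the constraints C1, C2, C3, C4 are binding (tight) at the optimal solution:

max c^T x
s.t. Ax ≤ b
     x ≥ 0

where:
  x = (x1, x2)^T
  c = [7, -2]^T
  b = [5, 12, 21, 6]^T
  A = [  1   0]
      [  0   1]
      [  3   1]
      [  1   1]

At x1 = 5, x2 = 0, compute slack b - a·x for each constraint:
  C1: 5 − 5 = 0  (binding)
  C2: 12 − 0 = 12  (slack)
  C3: 21 − 15 = 6  (slack)
  C4: 6 − 5 = 1  (slack)

Optimal: x1 = 5, x2 = 0
Binding: C1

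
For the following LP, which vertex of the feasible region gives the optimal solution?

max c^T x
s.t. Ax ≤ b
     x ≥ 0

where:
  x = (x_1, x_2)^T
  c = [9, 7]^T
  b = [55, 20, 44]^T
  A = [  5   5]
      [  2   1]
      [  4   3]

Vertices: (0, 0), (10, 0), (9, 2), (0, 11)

Evaluate the objective at each vertex of the feasible region:
  z(0, 0) = 0
  z(10, 0) = 90
  z(9, 2) = 95  ←
  z(0, 11) = 77
The maximum is at x_1 = 9, x_2 = 2.

(9, 2)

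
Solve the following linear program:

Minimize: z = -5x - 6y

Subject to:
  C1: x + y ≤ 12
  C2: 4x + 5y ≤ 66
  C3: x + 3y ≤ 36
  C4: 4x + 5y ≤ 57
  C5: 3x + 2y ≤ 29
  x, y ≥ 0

Evaluate the objective at each vertex of the feasible region:
  z(0, 0) = 0
  z(9.667, 0) = -48.33
  z(5, 7) = -67
  z(3, 9) = -69  ←
  z(0, 11.4) = -68.4
The minimum is at x = 3, y = 9.

x = 3, y = 9, z = -69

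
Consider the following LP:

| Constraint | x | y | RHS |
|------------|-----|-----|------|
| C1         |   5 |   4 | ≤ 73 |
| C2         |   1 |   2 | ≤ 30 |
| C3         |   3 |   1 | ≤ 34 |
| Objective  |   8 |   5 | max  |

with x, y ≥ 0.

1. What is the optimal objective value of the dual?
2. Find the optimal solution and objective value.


1. 107
2. x = 9, y = 7, z = 107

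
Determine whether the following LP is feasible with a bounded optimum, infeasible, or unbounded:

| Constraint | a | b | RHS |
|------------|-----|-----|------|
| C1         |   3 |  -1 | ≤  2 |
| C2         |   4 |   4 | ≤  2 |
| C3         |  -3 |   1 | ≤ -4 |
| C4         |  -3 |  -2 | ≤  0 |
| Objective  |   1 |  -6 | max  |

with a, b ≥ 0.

Infeasible (no feasible solution exists)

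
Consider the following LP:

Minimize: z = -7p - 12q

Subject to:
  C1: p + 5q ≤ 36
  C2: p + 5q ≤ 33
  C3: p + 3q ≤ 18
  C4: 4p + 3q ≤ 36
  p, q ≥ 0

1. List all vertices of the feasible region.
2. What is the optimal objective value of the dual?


1. (0, 0), (9, 0), (6, 4), (0, 6)
2. -90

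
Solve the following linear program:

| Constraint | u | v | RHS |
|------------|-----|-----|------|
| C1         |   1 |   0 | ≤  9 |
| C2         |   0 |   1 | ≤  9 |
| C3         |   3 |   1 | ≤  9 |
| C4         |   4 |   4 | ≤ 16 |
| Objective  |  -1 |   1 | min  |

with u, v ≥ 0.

Evaluate the objective at each vertex of the feasible region:
  z(0, 0) = 0
  z(3, 0) = -3  ←
  z(2.5, 1.5) = -1
  z(0, 4) = 4
The minimum is at u = 3, v = 0.

u = 3, v = 0, z = -3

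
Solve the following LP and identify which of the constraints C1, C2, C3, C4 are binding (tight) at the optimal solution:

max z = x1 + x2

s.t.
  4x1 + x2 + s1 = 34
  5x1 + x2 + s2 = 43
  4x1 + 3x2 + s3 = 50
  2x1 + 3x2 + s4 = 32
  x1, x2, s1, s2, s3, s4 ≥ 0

At x1 = 7, x2 = 6, compute slack b - a·x for each constraint:
  C1: 34 − 34 = 0  (binding)
  C2: 43 − 41 = 2  (slack)
  C3: 50 − 46 = 4  (slack)
  C4: 32 − 32 = 0  (binding)

Optimal: x1 = 7, x2 = 6
Binding: C1, C4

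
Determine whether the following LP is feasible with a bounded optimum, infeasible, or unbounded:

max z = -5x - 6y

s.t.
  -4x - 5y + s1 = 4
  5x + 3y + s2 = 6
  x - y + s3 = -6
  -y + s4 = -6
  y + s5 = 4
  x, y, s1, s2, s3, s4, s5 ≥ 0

Infeasible (no feasible solution exists)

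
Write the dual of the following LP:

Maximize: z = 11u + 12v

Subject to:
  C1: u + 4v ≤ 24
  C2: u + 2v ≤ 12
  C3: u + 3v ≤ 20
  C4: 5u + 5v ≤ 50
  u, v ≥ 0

Primal max cᵀx s.t. Ax ≤ b, x ≥ 0  →  Dual min bᵀy s.t. Aᵀy ≥ c, y ≥ 0.

Minimize: z = 24y1 + 12y2 + 20y3 + 50y4

Subject to:
  y1 + y2 + y3 + 5y4 ≥ 11
  4y1 + 2y2 + 3y3 + 5y4 ≥ 12
  y1, y2, y3, y4 ≥ 0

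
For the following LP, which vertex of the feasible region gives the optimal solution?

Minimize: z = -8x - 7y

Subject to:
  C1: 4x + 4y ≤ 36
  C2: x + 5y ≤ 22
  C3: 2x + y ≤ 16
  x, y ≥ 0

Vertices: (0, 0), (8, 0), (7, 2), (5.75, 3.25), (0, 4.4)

Evaluate the objective at each vertex of the feasible region:
  z(0, 0) = 0
  z(8, 0) = -64
  z(7, 2) = -70  ←
  z(5.75, 3.25) = -68.75
  z(0, 4.4) = -30.8
The minimum is at x = 7, y = 2.

(7, 2)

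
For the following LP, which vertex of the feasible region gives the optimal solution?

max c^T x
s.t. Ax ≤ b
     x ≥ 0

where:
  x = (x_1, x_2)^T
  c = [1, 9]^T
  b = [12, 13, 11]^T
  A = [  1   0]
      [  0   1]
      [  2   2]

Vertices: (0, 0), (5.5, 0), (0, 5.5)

Evaluate the objective at each vertex of the feasible region:
  z(0, 0) = 0
  z(5.5, 0) = 5.5
  z(0, 5.5) = 49.5  ←
The maximum is at x_1 = 0, x_2 = 5.5.

(0, 5.5)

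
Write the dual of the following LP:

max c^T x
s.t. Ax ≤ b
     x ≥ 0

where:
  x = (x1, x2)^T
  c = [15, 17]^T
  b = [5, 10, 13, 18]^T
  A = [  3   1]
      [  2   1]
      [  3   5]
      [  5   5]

Primal max cᵀx s.t. Ax ≤ b, x ≥ 0  →  Dual min bᵀy s.t. Aᵀy ≥ c, y ≥ 0.

Minimize: z = 5y1 + 10y2 + 13y3 + 18y4

Subject to:
  3y1 + 2y2 + 3y3 + 5y4 ≥ 15
  y1 + y2 + 5y3 + 5y4 ≥ 17
  y1, y2, y3, y4 ≥ 0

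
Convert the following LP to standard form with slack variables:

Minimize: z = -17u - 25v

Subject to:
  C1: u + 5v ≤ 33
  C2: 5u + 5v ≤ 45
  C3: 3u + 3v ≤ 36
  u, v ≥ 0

min z = -17u - 25v

s.t.
  u + 5v + s1 = 33
  5u + 5v + s2 = 45
  3u + 3v + s3 = 36
  u, v, s1, s2, s3 ≥ 0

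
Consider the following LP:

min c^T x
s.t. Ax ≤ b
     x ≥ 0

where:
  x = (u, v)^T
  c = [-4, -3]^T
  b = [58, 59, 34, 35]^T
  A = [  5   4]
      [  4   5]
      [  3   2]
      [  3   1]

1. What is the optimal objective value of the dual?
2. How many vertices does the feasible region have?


1. -46
2. 5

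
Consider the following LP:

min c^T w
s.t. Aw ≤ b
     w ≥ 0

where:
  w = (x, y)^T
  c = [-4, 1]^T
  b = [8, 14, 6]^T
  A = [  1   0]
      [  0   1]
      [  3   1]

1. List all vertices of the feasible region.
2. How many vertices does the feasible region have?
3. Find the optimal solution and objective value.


1. (0, 0), (2, 0), (0, 6)
2. 3
3. x = 2, y = 0, z = -8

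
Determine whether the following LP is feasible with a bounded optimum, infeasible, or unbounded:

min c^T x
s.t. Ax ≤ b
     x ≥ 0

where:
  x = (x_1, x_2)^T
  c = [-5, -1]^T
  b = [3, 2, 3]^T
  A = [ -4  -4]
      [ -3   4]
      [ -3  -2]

Unbounded (objective can decrease without bound)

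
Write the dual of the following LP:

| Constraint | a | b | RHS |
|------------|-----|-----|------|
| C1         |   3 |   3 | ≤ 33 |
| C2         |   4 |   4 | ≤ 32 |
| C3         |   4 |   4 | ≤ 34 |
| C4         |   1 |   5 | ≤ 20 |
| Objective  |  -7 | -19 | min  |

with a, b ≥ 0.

Primal min cᵀx s.t. Ax ≤ b, x ≥ 0  →  Dual max −bᵀy s.t. Aᵀy ≥ −c, y ≥ 0.

Maximize: z = -33y1 - 32y2 - 34y3 - 20y4

Subject to:
  3y1 + 4y2 + 4y3 + y4 ≥ 7
  3y1 + 4y2 + 4y3 + 5y4 ≥ 19
  y1, y2, y3, y4 ≥ 0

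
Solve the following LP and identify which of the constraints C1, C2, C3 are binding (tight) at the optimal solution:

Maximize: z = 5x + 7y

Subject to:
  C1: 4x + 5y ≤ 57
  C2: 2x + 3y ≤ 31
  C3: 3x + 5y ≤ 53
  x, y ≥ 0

At x = 8, y = 5, compute slack b - a·x for each constraint:
  C1: 57 − 57 = 0  (binding)
  C2: 31 − 31 = 0  (binding)
  C3: 53 − 49 = 4  (slack)

Optimal: x = 8, y = 5
Binding: C1, C2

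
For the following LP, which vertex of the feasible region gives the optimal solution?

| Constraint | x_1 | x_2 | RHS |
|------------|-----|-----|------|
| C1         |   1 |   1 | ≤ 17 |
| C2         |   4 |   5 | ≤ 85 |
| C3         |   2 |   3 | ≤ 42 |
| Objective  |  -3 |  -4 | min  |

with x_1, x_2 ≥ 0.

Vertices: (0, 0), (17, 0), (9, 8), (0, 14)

Evaluate the objective at each vertex of the feasible region:
  z(0, 0) = 0
  z(17, 0) = -51
  z(9, 8) = -59  ←
  z(0, 14) = -56
The minimum is at x_1 = 9, x_2 = 8.

(9, 8)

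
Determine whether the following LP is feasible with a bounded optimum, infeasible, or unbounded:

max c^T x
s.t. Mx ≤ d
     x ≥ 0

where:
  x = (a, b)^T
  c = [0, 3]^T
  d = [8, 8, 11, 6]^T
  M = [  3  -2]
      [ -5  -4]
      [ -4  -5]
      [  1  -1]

Unbounded (objective can increase without bound)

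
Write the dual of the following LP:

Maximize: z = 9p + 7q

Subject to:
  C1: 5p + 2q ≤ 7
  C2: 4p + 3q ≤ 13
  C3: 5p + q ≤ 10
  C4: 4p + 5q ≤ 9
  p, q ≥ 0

Primal max cᵀx s.t. Ax ≤ b, x ≥ 0  →  Dual min bᵀy s.t. Aᵀy ≥ c, y ≥ 0.

Minimize: z = 7y1 + 13y2 + 10y3 + 9y4

Subject to:
  5y1 + 4y2 + 5y3 + 4y4 ≥ 9
  2y1 + 3y2 + y3 + 5y4 ≥ 7
  y1, y2, y3, y4 ≥ 0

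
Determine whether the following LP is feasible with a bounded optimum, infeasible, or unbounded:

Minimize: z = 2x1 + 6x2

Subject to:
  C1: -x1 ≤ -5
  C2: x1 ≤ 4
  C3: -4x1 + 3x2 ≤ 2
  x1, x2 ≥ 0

Infeasible (no feasible solution exists)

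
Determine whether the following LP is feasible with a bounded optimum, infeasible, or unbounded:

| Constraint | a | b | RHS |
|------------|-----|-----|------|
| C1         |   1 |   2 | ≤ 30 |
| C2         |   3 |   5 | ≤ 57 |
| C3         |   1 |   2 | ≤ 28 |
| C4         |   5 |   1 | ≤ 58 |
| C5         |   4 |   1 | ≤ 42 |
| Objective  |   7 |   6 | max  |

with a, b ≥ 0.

Feasible with a bounded optimal solution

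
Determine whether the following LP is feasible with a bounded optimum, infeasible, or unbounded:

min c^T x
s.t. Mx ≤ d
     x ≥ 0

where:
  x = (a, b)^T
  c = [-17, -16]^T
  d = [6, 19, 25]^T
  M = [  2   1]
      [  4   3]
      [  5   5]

Feasible with a bounded optimal solution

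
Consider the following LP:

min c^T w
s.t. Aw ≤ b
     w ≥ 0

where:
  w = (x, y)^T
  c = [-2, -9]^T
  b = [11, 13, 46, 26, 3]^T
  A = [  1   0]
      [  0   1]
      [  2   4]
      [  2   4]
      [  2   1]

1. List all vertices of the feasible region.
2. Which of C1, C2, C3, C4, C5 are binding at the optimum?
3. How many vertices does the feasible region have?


1. (0, 0), (1.5, 0), (0, 3)
2. C5
3. 3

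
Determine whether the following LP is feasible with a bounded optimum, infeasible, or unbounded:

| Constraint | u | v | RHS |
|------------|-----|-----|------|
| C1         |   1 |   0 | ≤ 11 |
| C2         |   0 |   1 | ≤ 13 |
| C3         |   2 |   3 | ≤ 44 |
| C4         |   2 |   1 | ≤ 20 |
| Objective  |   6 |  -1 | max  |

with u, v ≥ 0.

Feasible with a bounded optimal solution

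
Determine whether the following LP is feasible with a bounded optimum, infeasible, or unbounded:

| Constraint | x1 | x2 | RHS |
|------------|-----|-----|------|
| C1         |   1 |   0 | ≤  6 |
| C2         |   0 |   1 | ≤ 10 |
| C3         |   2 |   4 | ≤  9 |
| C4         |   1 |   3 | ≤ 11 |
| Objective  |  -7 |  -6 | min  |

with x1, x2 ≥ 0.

Feasible with a bounded optimal solution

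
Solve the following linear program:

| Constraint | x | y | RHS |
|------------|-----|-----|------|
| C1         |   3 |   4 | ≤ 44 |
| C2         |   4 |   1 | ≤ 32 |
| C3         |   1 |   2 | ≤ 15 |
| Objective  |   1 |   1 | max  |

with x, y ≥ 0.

Evaluate the objective at each vertex of the feasible region:
  z(0, 0) = 0
  z(8, 0) = 8
  z(7, 4) = 11  ←
  z(0, 7.5) = 7.5
The maximum is at x = 7, y = 4.

x = 7, y = 4, z = 11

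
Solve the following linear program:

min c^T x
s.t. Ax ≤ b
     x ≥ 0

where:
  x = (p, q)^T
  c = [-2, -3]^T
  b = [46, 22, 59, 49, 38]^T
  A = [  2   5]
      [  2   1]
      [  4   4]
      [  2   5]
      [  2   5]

Evaluate the objective at each vertex of the feasible region:
  z(0, 0) = 0
  z(11, 0) = -22
  z(9, 4) = -30  ←
  z(0, 7.6) = -22.8
The minimum is at p = 9, q = 4.

p = 9, q = 4, z = -30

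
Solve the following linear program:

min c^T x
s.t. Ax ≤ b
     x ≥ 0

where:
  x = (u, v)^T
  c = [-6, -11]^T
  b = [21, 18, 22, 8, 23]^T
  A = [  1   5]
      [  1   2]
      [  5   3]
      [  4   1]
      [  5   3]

Evaluate the objective at each vertex of the feasible region:
  z(0, 0) = 0
  z(2, 0) = -12
  z(1, 4) = -50  ←
  z(0, 4.2) = -46.2
The minimum is at u = 1, v = 4.

u = 1, v = 4, z = -50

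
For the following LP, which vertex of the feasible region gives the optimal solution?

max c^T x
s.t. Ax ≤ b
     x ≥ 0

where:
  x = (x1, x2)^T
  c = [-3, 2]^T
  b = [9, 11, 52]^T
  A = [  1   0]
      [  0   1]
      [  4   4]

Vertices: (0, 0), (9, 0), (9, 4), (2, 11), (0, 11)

Evaluate the objective at each vertex of the feasible region:
  z(0, 0) = 0
  z(9, 0) = -27
  z(9, 4) = -19
  z(2, 11) = 16
  z(0, 11) = 22  ←
The maximum is at x1 = 0, x2 = 11.

(0, 11)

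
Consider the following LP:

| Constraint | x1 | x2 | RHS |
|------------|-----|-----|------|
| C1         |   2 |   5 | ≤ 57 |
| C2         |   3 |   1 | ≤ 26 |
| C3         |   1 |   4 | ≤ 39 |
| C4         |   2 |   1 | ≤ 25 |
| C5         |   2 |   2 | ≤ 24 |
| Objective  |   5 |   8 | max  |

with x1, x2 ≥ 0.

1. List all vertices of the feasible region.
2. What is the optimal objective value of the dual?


1. (0, 0), (8.667, 0), (7, 5), (3, 9), (0, 9.75)
2. 87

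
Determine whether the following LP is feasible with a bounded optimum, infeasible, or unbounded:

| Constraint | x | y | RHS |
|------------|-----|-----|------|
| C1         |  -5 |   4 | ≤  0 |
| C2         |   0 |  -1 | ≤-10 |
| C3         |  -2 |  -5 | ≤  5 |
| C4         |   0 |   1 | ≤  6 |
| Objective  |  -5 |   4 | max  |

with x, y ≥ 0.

Infeasible (no feasible solution exists)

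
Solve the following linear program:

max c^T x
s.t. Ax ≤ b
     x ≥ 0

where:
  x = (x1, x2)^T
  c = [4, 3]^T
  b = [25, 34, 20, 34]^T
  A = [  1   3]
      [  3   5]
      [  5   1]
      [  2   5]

Evaluate the objective at each vertex of the feasible region:
  z(0, 0) = 0
  z(4, 0) = 16
  z(3, 5) = 27  ←
  z(0, 6.8) = 20.4
The maximum is at x1 = 3, x2 = 5.

x1 = 3, x2 = 5, z = 27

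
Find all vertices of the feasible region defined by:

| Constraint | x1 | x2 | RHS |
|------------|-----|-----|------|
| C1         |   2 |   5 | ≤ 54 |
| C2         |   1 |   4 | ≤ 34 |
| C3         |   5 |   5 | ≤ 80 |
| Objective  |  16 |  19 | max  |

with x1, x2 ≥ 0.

(0, 0), (16, 0), (10, 6), (0, 8.5)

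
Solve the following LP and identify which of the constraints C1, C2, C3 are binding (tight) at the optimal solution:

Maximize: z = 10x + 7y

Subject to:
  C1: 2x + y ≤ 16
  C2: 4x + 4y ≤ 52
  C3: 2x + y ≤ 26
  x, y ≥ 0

At x = 3, y = 10, compute slack b - a·x for each constraint:
  C1: 16 − 16 = 0  (binding)
  C2: 52 − 52 = 0  (binding)
  C3: 26 − 16 = 10  (slack)

Optimal: x = 3, y = 10
Binding: C1, C2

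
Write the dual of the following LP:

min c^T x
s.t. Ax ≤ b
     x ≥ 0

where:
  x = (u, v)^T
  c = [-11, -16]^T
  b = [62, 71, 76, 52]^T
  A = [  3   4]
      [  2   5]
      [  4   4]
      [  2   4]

Primal min cᵀx s.t. Ax ≤ b, x ≥ 0  →  Dual max −bᵀy s.t. Aᵀy ≥ −c, y ≥ 0.

Maximize: z = -62y1 - 71y2 - 76y3 - 52y4

Subject to:
  3y1 + 2y2 + 4y3 + 2y4 ≥ 11
  4y1 + 5y2 + 4y3 + 4y4 ≥ 16
  y1, y2, y3, y4 ≥ 0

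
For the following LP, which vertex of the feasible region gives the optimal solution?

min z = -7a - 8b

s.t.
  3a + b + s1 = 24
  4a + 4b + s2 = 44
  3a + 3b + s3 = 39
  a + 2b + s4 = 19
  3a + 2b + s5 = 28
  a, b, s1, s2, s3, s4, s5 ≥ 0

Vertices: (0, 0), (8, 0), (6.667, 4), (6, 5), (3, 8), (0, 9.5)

Evaluate the objective at each vertex of the feasible region:
  z(0, 0) = 0
  z(8, 0) = -56
  z(6.667, 4) = -78.67
  z(6, 5) = -82
  z(3, 8) = -85  ←
  z(0, 9.5) = -76
The minimum is at a = 3, b = 8.

(3, 8)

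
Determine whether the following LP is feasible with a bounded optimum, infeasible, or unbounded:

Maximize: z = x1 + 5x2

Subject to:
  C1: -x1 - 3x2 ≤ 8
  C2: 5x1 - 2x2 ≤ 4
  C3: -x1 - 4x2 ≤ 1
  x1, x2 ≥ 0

Unbounded (objective can increase without bound)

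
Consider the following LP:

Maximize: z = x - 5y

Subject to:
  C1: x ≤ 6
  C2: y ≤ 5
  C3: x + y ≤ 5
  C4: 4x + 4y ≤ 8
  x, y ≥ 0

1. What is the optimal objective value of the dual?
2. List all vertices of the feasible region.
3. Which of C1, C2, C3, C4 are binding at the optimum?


1. 2
2. (0, 0), (2, 0), (0, 2)
3. C4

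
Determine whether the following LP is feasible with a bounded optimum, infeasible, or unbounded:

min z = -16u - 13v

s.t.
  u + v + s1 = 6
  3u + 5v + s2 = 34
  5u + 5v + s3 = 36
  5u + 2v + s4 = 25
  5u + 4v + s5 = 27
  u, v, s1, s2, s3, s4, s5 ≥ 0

Feasible with a bounded optimal solution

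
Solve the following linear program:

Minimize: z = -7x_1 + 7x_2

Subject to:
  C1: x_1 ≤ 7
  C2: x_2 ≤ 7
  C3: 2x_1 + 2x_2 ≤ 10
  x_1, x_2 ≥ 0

Evaluate the objective at each vertex of the feasible region:
  z(0, 0) = 0
  z(5, 0) = -35  ←
  z(0, 5) = 35
The minimum is at x_1 = 5, x_2 = 0.

x_1 = 5, x_2 = 0, z = -35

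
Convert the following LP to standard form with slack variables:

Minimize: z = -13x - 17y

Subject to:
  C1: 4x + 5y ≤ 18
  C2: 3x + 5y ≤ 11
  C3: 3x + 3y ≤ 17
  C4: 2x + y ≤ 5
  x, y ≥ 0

min z = -13x - 17y

s.t.
  4x + 5y + s1 = 18
  3x + 5y + s2 = 11
  3x + 3y + s3 = 17
  2x + y + s4 = 5
  x, y, s1, s2, s3, s4 ≥ 0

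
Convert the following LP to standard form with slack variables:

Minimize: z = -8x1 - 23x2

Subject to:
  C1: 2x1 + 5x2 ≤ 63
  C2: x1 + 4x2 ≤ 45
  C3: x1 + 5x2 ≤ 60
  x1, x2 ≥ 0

min z = -8x1 - 23x2

s.t.
  2x1 + 5x2 + s1 = 63
  x1 + 4x2 + s2 = 45
  x1 + 5x2 + s3 = 60
  x1, x2, s1, s2, s3 ≥ 0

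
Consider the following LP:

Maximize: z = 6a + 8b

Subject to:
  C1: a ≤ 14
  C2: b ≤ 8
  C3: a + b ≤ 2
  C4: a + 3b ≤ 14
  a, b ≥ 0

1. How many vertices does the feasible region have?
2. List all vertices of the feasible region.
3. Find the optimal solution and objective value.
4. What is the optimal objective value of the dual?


1. 3
2. (0, 0), (2, 0), (0, 2)
3. a = 0, b = 2, z = 16
4. 16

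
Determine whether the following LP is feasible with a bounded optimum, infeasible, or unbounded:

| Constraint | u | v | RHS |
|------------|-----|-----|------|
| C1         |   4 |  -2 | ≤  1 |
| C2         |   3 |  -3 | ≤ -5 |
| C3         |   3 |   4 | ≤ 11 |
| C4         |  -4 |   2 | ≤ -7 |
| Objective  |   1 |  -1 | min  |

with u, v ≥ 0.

Infeasible (no feasible solution exists)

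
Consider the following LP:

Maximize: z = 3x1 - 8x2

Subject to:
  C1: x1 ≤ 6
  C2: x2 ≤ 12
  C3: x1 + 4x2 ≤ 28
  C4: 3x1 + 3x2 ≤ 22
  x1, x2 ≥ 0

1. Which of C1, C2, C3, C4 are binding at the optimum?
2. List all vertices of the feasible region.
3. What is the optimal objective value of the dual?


1. C1
2. (0, 0), (6, 0), (6, 1.333), (0.4444, 6.889), (0, 7)
3. 18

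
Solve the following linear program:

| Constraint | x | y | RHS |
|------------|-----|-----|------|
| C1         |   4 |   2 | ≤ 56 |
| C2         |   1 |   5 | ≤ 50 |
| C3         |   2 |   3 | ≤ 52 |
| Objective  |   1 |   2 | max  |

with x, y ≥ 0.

Evaluate the objective at each vertex of the feasible region:
  z(0, 0) = 0
  z(14, 0) = 14
  z(10, 8) = 26  ←
  z(0, 10) = 20
The maximum is at x = 10, y = 8.

x = 10, y = 8, z = 26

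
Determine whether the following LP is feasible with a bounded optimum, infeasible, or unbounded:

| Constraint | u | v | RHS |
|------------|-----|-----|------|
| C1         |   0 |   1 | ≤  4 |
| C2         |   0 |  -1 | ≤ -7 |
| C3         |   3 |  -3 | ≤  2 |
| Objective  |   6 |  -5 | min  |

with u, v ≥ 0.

Infeasible (no feasible solution exists)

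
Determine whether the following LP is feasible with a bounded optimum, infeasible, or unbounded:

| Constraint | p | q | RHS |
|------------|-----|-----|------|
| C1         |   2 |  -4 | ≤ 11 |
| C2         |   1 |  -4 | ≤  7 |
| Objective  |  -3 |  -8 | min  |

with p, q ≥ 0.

Unbounded (objective can decrease without bound)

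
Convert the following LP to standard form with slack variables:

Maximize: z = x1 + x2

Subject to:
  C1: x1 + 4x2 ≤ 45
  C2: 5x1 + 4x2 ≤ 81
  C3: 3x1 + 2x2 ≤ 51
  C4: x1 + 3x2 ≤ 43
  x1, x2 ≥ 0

max z = x1 + x2

s.t.
  x1 + 4x2 + s1 = 45
  5x1 + 4x2 + s2 = 81
  3x1 + 2x2 + s3 = 51
  x1 + 3x2 + s4 = 43
  x1, x2, s1, s2, s3, s4 ≥ 0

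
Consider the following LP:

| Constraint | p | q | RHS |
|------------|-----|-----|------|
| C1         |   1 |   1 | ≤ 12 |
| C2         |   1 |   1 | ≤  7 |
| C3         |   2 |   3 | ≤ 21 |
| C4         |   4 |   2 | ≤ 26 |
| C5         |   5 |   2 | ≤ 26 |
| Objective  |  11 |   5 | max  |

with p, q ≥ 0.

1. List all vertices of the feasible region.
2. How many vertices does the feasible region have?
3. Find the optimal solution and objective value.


1. (0, 0), (5.2, 0), (4, 3), (0, 7)
2. 4
3. p = 4, q = 3, z = 59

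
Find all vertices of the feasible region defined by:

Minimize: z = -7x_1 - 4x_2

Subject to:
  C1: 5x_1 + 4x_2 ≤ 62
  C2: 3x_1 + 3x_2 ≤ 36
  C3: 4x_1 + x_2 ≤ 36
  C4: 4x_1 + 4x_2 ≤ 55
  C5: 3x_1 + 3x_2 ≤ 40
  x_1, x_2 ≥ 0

(0, 0), (9, 0), (8, 4), (0, 12)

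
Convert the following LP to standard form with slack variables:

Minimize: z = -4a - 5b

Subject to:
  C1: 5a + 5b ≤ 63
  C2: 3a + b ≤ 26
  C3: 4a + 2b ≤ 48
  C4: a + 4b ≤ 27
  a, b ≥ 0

min z = -4a - 5b

s.t.
  5a + 5b + s1 = 63
  3a + b + s2 = 26
  4a + 2b + s3 = 48
  a + 4b + s4 = 27
  a, b, s1, s2, s3, s4 ≥ 0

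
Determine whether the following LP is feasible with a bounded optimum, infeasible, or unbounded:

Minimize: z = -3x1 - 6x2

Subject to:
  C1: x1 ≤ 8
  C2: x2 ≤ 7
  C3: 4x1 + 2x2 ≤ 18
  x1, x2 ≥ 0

Feasible with a bounded optimal solution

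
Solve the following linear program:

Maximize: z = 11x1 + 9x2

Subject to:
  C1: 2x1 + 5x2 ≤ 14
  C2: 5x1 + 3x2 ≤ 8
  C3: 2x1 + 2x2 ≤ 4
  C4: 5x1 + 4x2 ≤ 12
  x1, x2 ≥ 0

Evaluate the objective at each vertex of the feasible region:
  z(0, 0) = 0
  z(1.6, 0) = 17.6
  z(1, 1) = 20  ←
  z(0, 2) = 18
The maximum is at x1 = 1, x2 = 1.

x1 = 1, x2 = 1, z = 20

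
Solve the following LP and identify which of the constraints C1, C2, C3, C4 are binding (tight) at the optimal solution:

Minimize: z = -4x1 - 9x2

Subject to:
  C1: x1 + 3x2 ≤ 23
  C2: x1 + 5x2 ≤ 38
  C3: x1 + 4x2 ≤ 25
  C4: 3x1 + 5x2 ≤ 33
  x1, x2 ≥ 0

At x1 = 1, x2 = 6, compute slack b - a·x for each constraint:
  C1: 23 − 19 = 4  (slack)
  C2: 38 − 31 = 7  (slack)
  C3: 25 − 25 = 0  (binding)
  C4: 33 − 33 = 0  (binding)

Optimal: x1 = 1, x2 = 6
Binding: C3, C4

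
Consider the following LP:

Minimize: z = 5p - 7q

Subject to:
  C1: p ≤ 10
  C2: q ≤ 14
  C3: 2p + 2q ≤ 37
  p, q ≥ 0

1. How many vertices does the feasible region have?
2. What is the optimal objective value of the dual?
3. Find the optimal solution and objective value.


1. 5
2. -98
3. p = 0, q = 14, z = -98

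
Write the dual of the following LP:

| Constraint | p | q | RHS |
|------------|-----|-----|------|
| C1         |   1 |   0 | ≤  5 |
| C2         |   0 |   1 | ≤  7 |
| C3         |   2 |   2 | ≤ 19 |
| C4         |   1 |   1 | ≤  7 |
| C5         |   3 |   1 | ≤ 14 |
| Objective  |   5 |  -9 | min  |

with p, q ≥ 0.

Primal min cᵀx s.t. Ax ≤ b, x ≥ 0  →  Dual max −bᵀy s.t. Aᵀy ≥ −c, y ≥ 0.

Maximize: z = -5y1 - 7y2 - 19y3 - 7y4 - 14y5

Subject to:
  y1 + 2y3 + y4 + 3y5 ≥ -5
  y2 + 2y3 + y4 + y5 ≥ 9
  y1, y2, y3, y4, y5 ≥ 0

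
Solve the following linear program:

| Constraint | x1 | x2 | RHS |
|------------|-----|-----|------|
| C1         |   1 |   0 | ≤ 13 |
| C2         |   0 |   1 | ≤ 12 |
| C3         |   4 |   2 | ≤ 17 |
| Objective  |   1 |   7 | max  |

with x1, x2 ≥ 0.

Evaluate the objective at each vertex of the feasible region:
  z(0, 0) = 0
  z(4.25, 0) = 4.25
  z(0, 8.5) = 59.5  ←
The maximum is at x1 = 0, x2 = 8.5.

x1 = 0, x2 = 8.5, z = 59.5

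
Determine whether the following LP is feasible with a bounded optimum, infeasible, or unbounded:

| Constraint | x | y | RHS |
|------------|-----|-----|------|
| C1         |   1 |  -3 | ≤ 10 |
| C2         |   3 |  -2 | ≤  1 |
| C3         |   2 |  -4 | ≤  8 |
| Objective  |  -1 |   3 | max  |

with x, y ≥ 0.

Unbounded (objective can increase without bound)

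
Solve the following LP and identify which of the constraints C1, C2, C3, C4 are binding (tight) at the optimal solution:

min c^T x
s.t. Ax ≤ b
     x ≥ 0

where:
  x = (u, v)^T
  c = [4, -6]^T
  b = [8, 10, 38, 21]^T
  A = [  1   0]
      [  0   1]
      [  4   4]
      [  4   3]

At u = 0, v = 7, compute slack b - a·x for each constraint:
  C1: 8 − 0 = 8  (slack)
  C2: 10 − 7 = 3  (slack)
  C3: 38 − 28 = 10  (slack)
  C4: 21 − 21 = 0  (binding)

Optimal: u = 0, v = 7
Binding: C4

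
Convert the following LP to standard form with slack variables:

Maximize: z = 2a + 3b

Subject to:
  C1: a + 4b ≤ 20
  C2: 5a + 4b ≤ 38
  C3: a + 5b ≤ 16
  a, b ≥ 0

max z = 2a + 3b

s.t.
  a + 4b + s1 = 20
  5a + 4b + s2 = 38
  a + 5b + s3 = 16
  a, b, s1, s2, s3 ≥ 0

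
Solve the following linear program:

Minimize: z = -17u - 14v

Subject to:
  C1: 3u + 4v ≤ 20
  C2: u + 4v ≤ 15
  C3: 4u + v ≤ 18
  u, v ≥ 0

Evaluate the objective at each vertex of the feasible region:
  z(0, 0) = 0
  z(4.5, 0) = -76.5
  z(4, 2) = -96  ←
  z(2.5, 3.125) = -86.25
  z(0, 3.75) = -52.5
The minimum is at u = 4, v = 2.

u = 4, v = 2, z = -96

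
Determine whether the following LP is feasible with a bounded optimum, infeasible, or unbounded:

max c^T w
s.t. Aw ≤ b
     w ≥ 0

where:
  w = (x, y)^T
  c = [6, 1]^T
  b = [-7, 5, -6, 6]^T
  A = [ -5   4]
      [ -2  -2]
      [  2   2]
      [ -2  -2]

Infeasible (no feasible solution exists)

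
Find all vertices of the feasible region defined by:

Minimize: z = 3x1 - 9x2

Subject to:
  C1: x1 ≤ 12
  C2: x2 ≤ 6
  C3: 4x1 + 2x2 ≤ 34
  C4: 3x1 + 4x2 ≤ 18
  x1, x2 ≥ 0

(0, 0), (6, 0), (0, 4.5)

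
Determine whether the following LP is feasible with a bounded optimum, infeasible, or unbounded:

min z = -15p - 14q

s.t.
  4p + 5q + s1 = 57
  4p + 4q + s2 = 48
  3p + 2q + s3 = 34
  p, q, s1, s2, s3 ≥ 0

Feasible with a bounded optimal solution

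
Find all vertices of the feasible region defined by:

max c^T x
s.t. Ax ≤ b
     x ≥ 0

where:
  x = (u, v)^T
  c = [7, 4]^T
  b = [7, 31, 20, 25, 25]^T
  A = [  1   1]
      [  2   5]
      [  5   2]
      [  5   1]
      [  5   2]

(0, 0), (4, 0), (2, 5), (1.333, 5.667), (0, 6.2)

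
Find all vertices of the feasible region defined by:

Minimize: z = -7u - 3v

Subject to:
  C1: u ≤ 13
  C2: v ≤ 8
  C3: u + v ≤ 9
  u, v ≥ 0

(0, 0), (9, 0), (1, 8), (0, 8)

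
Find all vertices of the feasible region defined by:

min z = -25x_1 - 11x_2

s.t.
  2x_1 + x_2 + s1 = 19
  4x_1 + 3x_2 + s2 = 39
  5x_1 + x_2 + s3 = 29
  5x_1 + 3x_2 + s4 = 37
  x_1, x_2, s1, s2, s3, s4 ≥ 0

(0, 0), (5.8, 0), (5, 4), (0, 12.33)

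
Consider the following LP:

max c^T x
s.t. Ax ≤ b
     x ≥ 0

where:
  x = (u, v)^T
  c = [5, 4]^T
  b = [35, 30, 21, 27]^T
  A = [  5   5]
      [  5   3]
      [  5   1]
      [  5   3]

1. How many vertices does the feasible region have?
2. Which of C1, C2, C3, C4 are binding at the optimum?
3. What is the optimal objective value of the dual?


1. 5
2. C1, C4
3. 31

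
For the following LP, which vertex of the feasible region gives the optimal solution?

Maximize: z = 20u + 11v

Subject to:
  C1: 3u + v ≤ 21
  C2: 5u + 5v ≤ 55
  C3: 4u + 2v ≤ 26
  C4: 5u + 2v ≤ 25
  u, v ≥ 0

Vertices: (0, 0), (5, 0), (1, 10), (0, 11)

Evaluate the objective at each vertex of the feasible region:
  z(0, 0) = 0
  z(5, 0) = 100
  z(1, 10) = 130  ←
  z(0, 11) = 121
The maximum is at u = 1, v = 10.

(1, 10)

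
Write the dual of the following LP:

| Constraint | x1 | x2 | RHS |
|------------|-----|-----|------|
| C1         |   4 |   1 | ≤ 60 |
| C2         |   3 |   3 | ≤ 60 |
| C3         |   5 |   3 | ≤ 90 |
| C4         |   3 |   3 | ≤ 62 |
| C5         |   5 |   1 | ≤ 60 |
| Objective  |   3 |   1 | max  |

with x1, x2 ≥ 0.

Primal max cᵀx s.t. Ax ≤ b, x ≥ 0  →  Dual min bᵀy s.t. Aᵀy ≥ c, y ≥ 0.

Minimize: z = 60y1 + 60y2 + 90y3 + 62y4 + 60y5

Subject to:
  4y1 + 3y2 + 5y3 + 3y4 + 5y5 ≥ 3
  y1 + 3y2 + 3y3 + 3y4 + y5 ≥ 1
  y1, y2, y3, y4, y5 ≥ 0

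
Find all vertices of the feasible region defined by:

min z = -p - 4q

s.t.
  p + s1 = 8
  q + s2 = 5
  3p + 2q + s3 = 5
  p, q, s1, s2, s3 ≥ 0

(0, 0), (1.667, 0), (0, 2.5)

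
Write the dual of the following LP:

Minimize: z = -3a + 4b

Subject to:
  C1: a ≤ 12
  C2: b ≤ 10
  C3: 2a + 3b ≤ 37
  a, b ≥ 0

Primal min cᵀx s.t. Ax ≤ b, x ≥ 0  →  Dual max −bᵀy s.t. Aᵀy ≥ −c, y ≥ 0.

Maximize: z = -12y1 - 10y2 - 37y3

Subject to:
  y1 + 2y3 ≥ 3
  y2 + 3y3 ≥ -4
  y1, y2, y3 ≥ 0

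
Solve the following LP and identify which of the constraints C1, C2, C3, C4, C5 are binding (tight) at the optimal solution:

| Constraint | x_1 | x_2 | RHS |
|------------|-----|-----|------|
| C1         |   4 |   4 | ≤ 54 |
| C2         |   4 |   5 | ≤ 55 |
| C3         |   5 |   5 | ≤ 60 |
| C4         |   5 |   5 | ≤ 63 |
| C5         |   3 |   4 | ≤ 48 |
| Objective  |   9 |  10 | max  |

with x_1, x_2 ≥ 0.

At x_1 = 5, x_2 = 7, compute slack b - a·x for each constraint:
  C1: 54 − 48 = 6  (slack)
  C2: 55 − 55 = 0  (binding)
  C3: 60 − 60 = 0  (binding)
  C4: 63 − 60 = 3  (slack)
  C5: 48 − 43 = 5  (slack)

Optimal: x_1 = 5, x_2 = 7
Binding: C2, C3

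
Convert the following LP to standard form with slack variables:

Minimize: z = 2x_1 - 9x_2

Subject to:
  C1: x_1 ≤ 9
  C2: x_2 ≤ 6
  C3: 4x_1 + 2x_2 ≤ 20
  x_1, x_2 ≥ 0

min z = 2x_1 - 9x_2

s.t.
  x_1 + s1 = 9
  x_2 + s2 = 6
  4x_1 + 2x_2 + s3 = 20
  x_1, x_2, s1, s2, s3 ≥ 0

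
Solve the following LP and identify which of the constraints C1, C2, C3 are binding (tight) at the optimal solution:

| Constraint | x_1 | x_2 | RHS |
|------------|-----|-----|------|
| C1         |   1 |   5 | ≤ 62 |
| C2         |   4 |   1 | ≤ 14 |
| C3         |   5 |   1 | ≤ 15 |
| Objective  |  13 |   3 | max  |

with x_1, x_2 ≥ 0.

At x_1 = 1, x_2 = 10, compute slack b - a·x for each constraint:
  C1: 62 − 51 = 11  (slack)
  C2: 14 − 14 = 0  (binding)
  C3: 15 − 15 = 0  (binding)

Optimal: x_1 = 1, x_2 = 10
Binding: C2, C3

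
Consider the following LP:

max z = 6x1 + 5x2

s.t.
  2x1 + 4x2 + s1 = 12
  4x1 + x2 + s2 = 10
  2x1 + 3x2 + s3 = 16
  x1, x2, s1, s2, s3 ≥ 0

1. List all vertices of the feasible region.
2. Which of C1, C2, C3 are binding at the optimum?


1. (0, 0), (2.5, 0), (2, 2), (0, 3)
2. C1, C2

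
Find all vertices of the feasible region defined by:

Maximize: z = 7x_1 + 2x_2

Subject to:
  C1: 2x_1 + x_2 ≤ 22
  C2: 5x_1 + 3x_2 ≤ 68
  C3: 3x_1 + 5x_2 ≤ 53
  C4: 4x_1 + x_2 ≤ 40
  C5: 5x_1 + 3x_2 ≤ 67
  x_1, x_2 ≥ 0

(0, 0), (10, 0), (9, 4), (8.143, 5.714), (0, 10.6)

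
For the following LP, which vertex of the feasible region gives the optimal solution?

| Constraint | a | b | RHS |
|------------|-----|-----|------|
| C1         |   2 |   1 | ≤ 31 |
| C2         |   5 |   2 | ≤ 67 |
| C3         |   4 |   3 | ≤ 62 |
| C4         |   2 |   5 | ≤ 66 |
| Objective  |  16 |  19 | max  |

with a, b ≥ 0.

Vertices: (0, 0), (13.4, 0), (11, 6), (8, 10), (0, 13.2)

Evaluate the objective at each vertex of the feasible region:
  z(0, 0) = 0
  z(13.4, 0) = 214.4
  z(11, 6) = 290
  z(8, 10) = 318  ←
  z(0, 13.2) = 250.8
The maximum is at a = 8, b = 10.

(8, 10)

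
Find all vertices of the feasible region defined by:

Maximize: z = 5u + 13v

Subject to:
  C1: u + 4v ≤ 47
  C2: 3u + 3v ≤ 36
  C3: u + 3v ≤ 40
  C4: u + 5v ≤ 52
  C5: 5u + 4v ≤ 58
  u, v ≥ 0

(0, 0), (11.6, 0), (10, 2), (2, 10), (0, 10.4)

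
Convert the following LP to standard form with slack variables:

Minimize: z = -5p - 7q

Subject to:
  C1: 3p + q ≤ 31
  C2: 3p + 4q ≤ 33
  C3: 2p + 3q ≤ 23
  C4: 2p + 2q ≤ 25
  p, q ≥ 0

min z = -5p - 7q

s.t.
  3p + q + s1 = 31
  3p + 4q + s2 = 33
  2p + 3q + s3 = 23
  2p + 2q + s4 = 25
  p, q, s1, s2, s3, s4 ≥ 0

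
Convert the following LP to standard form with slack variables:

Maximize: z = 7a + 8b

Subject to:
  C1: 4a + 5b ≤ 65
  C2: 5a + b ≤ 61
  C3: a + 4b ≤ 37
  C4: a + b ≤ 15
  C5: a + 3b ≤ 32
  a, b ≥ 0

max z = 7a + 8b

s.t.
  4a + 5b + s1 = 65
  5a + b + s2 = 61
  a + 4b + s3 = 37
  a + b + s4 = 15
  a + 3b + s5 = 32
  a, b, s1, s2, s3, s4, s5 ≥ 0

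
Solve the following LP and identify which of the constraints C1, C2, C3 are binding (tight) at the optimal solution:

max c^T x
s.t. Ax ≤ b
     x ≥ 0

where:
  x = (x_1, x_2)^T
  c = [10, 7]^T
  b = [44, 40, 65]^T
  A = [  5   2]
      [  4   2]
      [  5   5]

At x_1 = 6, x_2 = 7, compute slack b - a·x for each constraint:
  C1: 44 − 44 = 0  (binding)
  C2: 40 − 38 = 2  (slack)
  C3: 65 − 65 = 0  (binding)

Optimal: x_1 = 6, x_2 = 7
Binding: C1, C3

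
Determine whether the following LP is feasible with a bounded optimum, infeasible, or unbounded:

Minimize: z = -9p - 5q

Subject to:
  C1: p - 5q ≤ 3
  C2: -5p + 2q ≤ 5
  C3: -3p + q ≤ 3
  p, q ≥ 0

Unbounded (objective can decrease without bound)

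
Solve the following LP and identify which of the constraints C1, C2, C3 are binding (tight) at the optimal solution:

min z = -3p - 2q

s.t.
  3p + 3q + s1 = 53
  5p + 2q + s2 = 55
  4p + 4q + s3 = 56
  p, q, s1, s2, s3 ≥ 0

At p = 9, q = 5, compute slack b - a·x for each constraint:
  C1: 53 − 42 = 11  (slack)
  C2: 55 − 55 = 0  (binding)
  C3: 56 − 56 = 0  (binding)

Optimal: p = 9, q = 5
Binding: C2, C3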